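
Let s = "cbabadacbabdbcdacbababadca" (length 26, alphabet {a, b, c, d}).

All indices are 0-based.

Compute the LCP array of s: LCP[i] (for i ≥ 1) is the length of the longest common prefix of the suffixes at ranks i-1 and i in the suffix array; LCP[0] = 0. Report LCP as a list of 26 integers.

[0, 1, 3, 4, 2, 1, 5, 1, 2, 0, 4, 5, 3, 2, 3, 1, 1, 0, 1, 5, 4, 1, 0, 6, 1, 1]

rank | idx | suffix
   0 |  25 | a
   1 |  18 | ababadca
   2 |   2 | abadacbabdbcdacbababadca
   3 |  20 | abadca
   4 |   9 | abdbcdacbababadca
   5 |  15 | acbababadca
   6 |   6 | acbabdbcdacbababadca
   7 |   4 | adacbabdbcdacbababadca
   8 |  22 | adca
   9 |  17 | bababadca
  10 |   1 | babadacbabdbcdacbababadca
  11 |  19 | babadca
  12 |   8 | babdbcdacbababadca
  13 |   3 | badacbabdbcdacbababadca
  14 |  21 | badca
  15 |  12 | bcdacbababadca
  16 |  10 | bdbcdacbababadca
  17 |  24 | ca
  18 |  16 | cbababadca
  19 |   0 | cbabadacbabdbcdacbababadca
  20 |   7 | cbabdbcdacbababadca
  21 |  13 | cdacbababadca
  22 |  14 | dacbababadca
  23 |   5 | dacbabdbcdacbababadca
  24 |  11 | dbcdacbababadca
  25 |  23 | dca

SA = [25, 18, 2, 20, 9, 15, 6, 4, 22, 17, 1, 19, 8, 3, 21, 12, 10, 24, 16, 0, 7, 13, 14, 5, 11, 23]
i: (SA[i-1],SA[i]) lcp shared
  1: (25,18) 1 'a'
  2: (18,2) 3 'aba'
  3: (2,20) 4 'abad'
  4: (20,9) 2 'ab'
  5: (9,15) 1 'a'
  6: (15,6) 5 'acbab'
  7: (6,4) 1 'a'
  8: (4,22) 2 'ad'
  9: (22,17) 0 ''
  10: (17,1) 4 'baba'
  11: (1,19) 5 'babad'
  12: (19,8) 3 'bab'
  13: (8,3) 2 'ba'
  14: (3,21) 3 'bad'
  15: (21,12) 1 'b'
  16: (12,10) 1 'b'
  17: (10,24) 0 ''
  18: (24,16) 1 'c'
  19: (16,0) 5 'cbaba'
  20: (0,7) 4 'cbab'
  21: (7,13) 1 'c'
  22: (13,14) 0 ''
  23: (14,5) 6 'dacbab'
  24: (5,11) 1 'd'
  25: (11,23) 1 'd'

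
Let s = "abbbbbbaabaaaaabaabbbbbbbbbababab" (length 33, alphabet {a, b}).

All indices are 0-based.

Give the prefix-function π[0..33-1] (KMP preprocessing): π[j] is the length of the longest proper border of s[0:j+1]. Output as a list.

π[0] = 0
j=1 s[j]='b': π[1]=0 (border '')
j=2 s[j]='b': π[2]=0 (border '')
j=3 s[j]='b': π[3]=0 (border '')
j=4 s[j]='b': π[4]=0 (border '')
j=5 s[j]='b': π[5]=0 (border '')
j=6 s[j]='b': π[6]=0 (border '')
j=7 s[j]='a': π[7]=1 (border 'a')
j=8 s[j]='a': k: 1→0; π[8]=1 (border 'a')
j=9 s[j]='b': π[9]=2 (border 'ab')
j=10 s[j]='a': k: 2→0; π[10]=1 (border 'a')
j=11 s[j]='a': k: 1→0; π[11]=1 (border 'a')
j=12 s[j]='a': k: 1→0; π[12]=1 (border 'a')
j=13 s[j]='a': k: 1→0; π[13]=1 (border 'a')
j=14 s[j]='a': k: 1→0; π[14]=1 (border 'a')
j=15 s[j]='b': π[15]=2 (border 'ab')
j=16 s[j]='a': k: 2→0; π[16]=1 (border 'a')
j=17 s[j]='a': k: 1→0; π[17]=1 (border 'a')
j=18 s[j]='b': π[18]=2 (border 'ab')
j=19 s[j]='b': π[19]=3 (border 'abb')
j=20 s[j]='b': π[20]=4 (border 'abbb')
j=21 s[j]='b': π[21]=5 (border 'abbbb')
j=22 s[j]='b': π[22]=6 (border 'abbbbb')
j=23 s[j]='b': π[23]=7 (border 'abbbbbb')
j=24 s[j]='b': k: 7→0; π[24]=0 (border '')
j=25 s[j]='b': π[25]=0 (border '')
j=26 s[j]='b': π[26]=0 (border '')
j=27 s[j]='a': π[27]=1 (border 'a')
j=28 s[j]='b': π[28]=2 (border 'ab')
j=29 s[j]='a': k: 2→0; π[29]=1 (border 'a')
j=30 s[j]='b': π[30]=2 (border 'ab')
j=31 s[j]='a': k: 2→0; π[31]=1 (border 'a')
j=32 s[j]='b': π[32]=2 (border 'ab')

[0, 0, 0, 0, 0, 0, 0, 1, 1, 2, 1, 1, 1, 1, 1, 2, 1, 1, 2, 3, 4, 5, 6, 7, 0, 0, 0, 1, 2, 1, 2, 1, 2]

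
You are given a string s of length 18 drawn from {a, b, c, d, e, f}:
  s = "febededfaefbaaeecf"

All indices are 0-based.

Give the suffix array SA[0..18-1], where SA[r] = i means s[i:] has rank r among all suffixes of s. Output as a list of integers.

[12, 13, 8, 11, 2, 16, 4, 6, 1, 15, 3, 5, 14, 9, 17, 7, 10, 0]

rank | idx | suffix
   0 |  12 | aaeecf
   1 |  13 | aeecf
   2 |   8 | aefbaaeecf
   3 |  11 | baaeecf
   4 |   2 | bededfaefbaaeecf
   5 |  16 | cf
   6 |   4 | dedfaefbaaeecf
   7 |   6 | dfaefbaaeecf
   8 |   1 | ebededfaefbaaeecf
   9 |  15 | ecf
  10 |   3 | ededfaefbaaeecf
  11 |   5 | edfaefbaaeecf
  12 |  14 | eecf
  13 |   9 | efbaaeecf
  14 |  17 | f
  15 |   7 | faefbaaeecf
  16 |  10 | fbaaeecf
  17 |   0 | febededfaefbaaeecf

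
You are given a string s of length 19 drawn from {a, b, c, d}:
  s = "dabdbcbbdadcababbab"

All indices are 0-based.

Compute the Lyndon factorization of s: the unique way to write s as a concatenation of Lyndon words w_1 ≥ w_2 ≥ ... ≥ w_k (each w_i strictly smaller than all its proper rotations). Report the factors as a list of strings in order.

["d", "abdbcbbdadc", "ababb", "ab"]

emit factor 1: 'd' (i=0, period=1)
emit factor 2: 'abdbcbbdadc' (i=1, period=11)
emit factor 3: 'ababb' (i=12, period=5)
emit factor 4: 'ab' (i=17, period=2)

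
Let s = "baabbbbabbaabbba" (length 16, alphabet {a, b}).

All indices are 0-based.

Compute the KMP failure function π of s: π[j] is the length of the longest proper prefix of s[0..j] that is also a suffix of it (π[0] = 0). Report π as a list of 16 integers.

π[0] = 0
j=1 s[j]='a': π[1]=0 (border '')
j=2 s[j]='a': π[2]=0 (border '')
j=3 s[j]='b': π[3]=1 (border 'b')
j=4 s[j]='b': k: 1→0; π[4]=1 (border 'b')
j=5 s[j]='b': k: 1→0; π[5]=1 (border 'b')
j=6 s[j]='b': k: 1→0; π[6]=1 (border 'b')
j=7 s[j]='a': π[7]=2 (border 'ba')
j=8 s[j]='b': k: 2→0; π[8]=1 (border 'b')
j=9 s[j]='b': k: 1→0; π[9]=1 (border 'b')
j=10 s[j]='a': π[10]=2 (border 'ba')
j=11 s[j]='a': π[11]=3 (border 'baa')
j=12 s[j]='b': π[12]=4 (border 'baab')
j=13 s[j]='b': π[13]=5 (border 'baabb')
j=14 s[j]='b': π[14]=6 (border 'baabbb')
j=15 s[j]='a': k: 6→1; π[15]=2 (border 'ba')

[0, 0, 0, 1, 1, 1, 1, 2, 1, 1, 2, 3, 4, 5, 6, 2]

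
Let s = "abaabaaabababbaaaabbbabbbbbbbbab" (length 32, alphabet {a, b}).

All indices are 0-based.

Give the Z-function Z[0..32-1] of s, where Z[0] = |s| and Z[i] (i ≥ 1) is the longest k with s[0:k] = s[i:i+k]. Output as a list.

Z[0]=32
i=1: fresh scan; Z[1]=0
i=2: fresh scan; Z[2]=1 scan→box=[2,3)
i=3: fresh scan; Z[3]=4 scan→box=[3,7)
i=4: min(r-i=3, Z[1]=0)=0; Z[4]=0
i=5: min(r-i=2, Z[2]=1)=1; Z[5]=1
i=6: min(r-i=1, Z[3]=4)=1; Z[6]=1
i=7: fresh scan; Z[7]=3 scan→box=[7,10)
i=8: min(r-i=2, Z[1]=0)=0; Z[8]=0
i=9: min(r-i=1, Z[2]=1)=1; Z[9]=3 scan→box=[9,12)
i=10: min(r-i=2, Z[1]=0)=0; Z[10]=0
i=11: min(r-i=1, Z[2]=1)=1; Z[11]=2 scan→box=[11,13)
i=12: min(r-i=1, Z[1]=0)=0; Z[12]=0
i=13: fresh scan; Z[13]=0
i=14: fresh scan; Z[14]=1 scan→box=[14,15)
i=15: fresh scan; Z[15]=1 scan→box=[15,16)
i=16: fresh scan; Z[16]=1 scan→box=[16,17)
i=17: fresh scan; Z[17]=2 scan→box=[17,19)
i=18: min(r-i=1, Z[1]=0)=0; Z[18]=0
i=19: fresh scan; Z[19]=0
i=20: fresh scan; Z[20]=0
i=21: fresh scan; Z[21]=2 scan→box=[21,23)
i=22: min(r-i=1, Z[1]=0)=0; Z[22]=0
i=23: fresh scan; Z[23]=0
i=24: fresh scan; Z[24]=0
i=25: fresh scan; Z[25]=0
i=26: fresh scan; Z[26]=0
i=27: fresh scan; Z[27]=0
i=28: fresh scan; Z[28]=0
i=29: fresh scan; Z[29]=0
i=30: fresh scan; Z[30]=2 scan→box=[30,32)
i=31: min(r-i=1, Z[1]=0)=0; Z[31]=0

[32, 0, 1, 4, 0, 1, 1, 3, 0, 3, 0, 2, 0, 0, 1, 1, 1, 2, 0, 0, 0, 2, 0, 0, 0, 0, 0, 0, 0, 0, 2, 0]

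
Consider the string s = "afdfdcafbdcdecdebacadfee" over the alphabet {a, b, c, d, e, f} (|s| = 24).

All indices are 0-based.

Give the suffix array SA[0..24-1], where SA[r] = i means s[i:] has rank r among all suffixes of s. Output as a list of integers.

[17, 19, 6, 0, 16, 8, 18, 5, 13, 10, 4, 9, 14, 11, 2, 20, 23, 15, 12, 22, 7, 3, 1, 21]

sorted suffixes:
  #0 SA[0]=17  'acadfee'
  #1 SA[1]=19  'adfee'
  #2 SA[2]=6  'afbdcdecdebacadfee'
  #3 SA[3]=0  'afdfdcafbdcdecdebacadfee'
  #4 SA[4]=16  'bacadfee'
  #5 SA[5]=8  'bdcdecdebacadfee'
  #6 SA[6]=18  'cadfee'
  #7 SA[7]=5  'cafbdcdecdebacadfee'
  #8 SA[8]=13  'cdebacadfee'
  #9 SA[9]=10  'cdecdebacadfee'
  #10 SA[10]=4  'dcafbdcdecdebacadfee'
  #11 SA[11]=9  'dcdecdebacadfee'
  #12 SA[12]=14  'debacadfee'
  #13 SA[13]=11  'decdebacadfee'
  #14 SA[14]=2  'dfdcafbdcdecdebacadfee'
  #15 SA[15]=20  'dfee'
  #16 SA[16]=23  'e'
  #17 SA[17]=15  'ebacadfee'
  #18 SA[18]=12  'ecdebacadfee'
  #19 SA[19]=22  'ee'
  #20 SA[20]=7  'fbdcdecdebacadfee'
  #21 SA[21]=3  'fdcafbdcdecdebacadfee'
  #22 SA[22]=1  'fdfdcafbdcdecdebacadfee'
  #23 SA[23]=21  'fee'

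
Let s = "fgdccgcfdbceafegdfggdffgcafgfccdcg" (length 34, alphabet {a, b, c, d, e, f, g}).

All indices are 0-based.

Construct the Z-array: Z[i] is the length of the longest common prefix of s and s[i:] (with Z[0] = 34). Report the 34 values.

[34, 0, 0, 0, 0, 0, 0, 1, 0, 0, 0, 0, 0, 1, 0, 0, 0, 2, 0, 0, 0, 1, 2, 0, 0, 0, 2, 0, 1, 0, 0, 0, 0, 0]

Z[0]=34
i=1: fresh scan; Z[1]=0
i=2: fresh scan; Z[2]=0
i=3: fresh scan; Z[3]=0
i=4: fresh scan; Z[4]=0
i=5: fresh scan; Z[5]=0
i=6: fresh scan; Z[6]=0
i=7: fresh scan; Z[7]=1 extend→box=[7,8)
i=8: fresh scan; Z[8]=0
i=9: fresh scan; Z[9]=0
i=10: fresh scan; Z[10]=0
i=11: fresh scan; Z[11]=0
i=12: fresh scan; Z[12]=0
i=13: fresh scan; Z[13]=1 extend→box=[13,14)
i=14: fresh scan; Z[14]=0
i=15: fresh scan; Z[15]=0
i=16: fresh scan; Z[16]=0
i=17: fresh scan; Z[17]=2 extend→box=[17,19)
i=18: min(r-i=1, Z[1]=0)=0; Z[18]=0
i=19: fresh scan; Z[19]=0
i=20: fresh scan; Z[20]=0
i=21: fresh scan; Z[21]=1 extend→box=[21,22)
i=22: fresh scan; Z[22]=2 extend→box=[22,24)
i=23: min(r-i=1, Z[1]=0)=0; Z[23]=0
i=24: fresh scan; Z[24]=0
i=25: fresh scan; Z[25]=0
i=26: fresh scan; Z[26]=2 extend→box=[26,28)
i=27: min(r-i=1, Z[1]=0)=0; Z[27]=0
i=28: fresh scan; Z[28]=1 extend→box=[28,29)
i=29: fresh scan; Z[29]=0
i=30: fresh scan; Z[30]=0
i=31: fresh scan; Z[31]=0
i=32: fresh scan; Z[32]=0
i=33: fresh scan; Z[33]=0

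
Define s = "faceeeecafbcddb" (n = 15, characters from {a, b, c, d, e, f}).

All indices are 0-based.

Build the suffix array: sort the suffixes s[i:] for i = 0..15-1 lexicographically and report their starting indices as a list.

sorted suffixes:
  #0 SA[0]=1  'aceeeecafbcddb'
  #1 SA[1]=8  'afbcddb'
  #2 SA[2]=14  'b'
  #3 SA[3]=10  'bcddb'
  #4 SA[4]=7  'cafbcddb'
  #5 SA[5]=11  'cddb'
  #6 SA[6]=2  'ceeeecafbcddb'
  #7 SA[7]=13  'db'
  #8 SA[8]=12  'ddb'
  #9 SA[9]=6  'ecafbcddb'
  #10 SA[10]=5  'eecafbcddb'
  #11 SA[11]=4  'eeecafbcddb'
  #12 SA[12]=3  'eeeecafbcddb'
  #13 SA[13]=0  'faceeeecafbcddb'
  #14 SA[14]=9  'fbcddb'

[1, 8, 14, 10, 7, 11, 2, 13, 12, 6, 5, 4, 3, 0, 9]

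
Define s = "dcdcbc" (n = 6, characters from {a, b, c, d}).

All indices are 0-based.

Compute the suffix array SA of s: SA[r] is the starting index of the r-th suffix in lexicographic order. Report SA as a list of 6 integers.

rank→(start, suffix):
  0 → (4, 'bc')
  1 → (5, 'c')
  2 → (3, 'cbc')
  3 → (1, 'cdcbc')
  4 → (2, 'dcbc')
  5 → (0, 'dcdcbc')

[4, 5, 3, 1, 2, 0]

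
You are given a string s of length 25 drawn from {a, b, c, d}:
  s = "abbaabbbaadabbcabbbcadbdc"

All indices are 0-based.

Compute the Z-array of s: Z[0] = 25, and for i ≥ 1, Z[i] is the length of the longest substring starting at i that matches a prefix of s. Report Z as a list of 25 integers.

[25, 0, 0, 1, 3, 0, 0, 0, 1, 1, 0, 3, 0, 0, 0, 3, 0, 0, 0, 0, 1, 0, 0, 0, 0]

Z[0]=25
i=1: outside box; Z[1]=0
i=2: outside box; Z[2]=0
i=3: outside box; Z[3]=1 scan→box=[3,4)
i=4: outside box; Z[4]=3 scan→box=[4,7)
i=5: min(r-i=2, Z[1]=0)=0; Z[5]=0
i=6: min(r-i=1, Z[2]=0)=0; Z[6]=0
i=7: outside box; Z[7]=0
i=8: outside box; Z[8]=1 scan→box=[8,9)
i=9: outside box; Z[9]=1 scan→box=[9,10)
i=10: outside box; Z[10]=0
i=11: outside box; Z[11]=3 scan→box=[11,14)
i=12: min(r-i=2, Z[1]=0)=0; Z[12]=0
i=13: min(r-i=1, Z[2]=0)=0; Z[13]=0
i=14: outside box; Z[14]=0
i=15: outside box; Z[15]=3 scan→box=[15,18)
i=16: min(r-i=2, Z[1]=0)=0; Z[16]=0
i=17: min(r-i=1, Z[2]=0)=0; Z[17]=0
i=18: outside box; Z[18]=0
i=19: outside box; Z[19]=0
i=20: outside box; Z[20]=1 scan→box=[20,21)
i=21: outside box; Z[21]=0
i=22: outside box; Z[22]=0
i=23: outside box; Z[23]=0
i=24: outside box; Z[24]=0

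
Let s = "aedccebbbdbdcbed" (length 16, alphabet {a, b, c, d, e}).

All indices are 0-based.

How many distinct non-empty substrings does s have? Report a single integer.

121

rank→(start, suffix):
  0 → (0, 'aedccebbbdbdcbed')
  1 → (6, 'bbbdbdcbed')
  2 → (7, 'bbdbdcbed')
  3 → (8, 'bdbdcbed')
  4 → (10, 'bdcbed')
  5 → (13, 'bed')
  6 → (12, 'cbed')
  7 → (3, 'ccebbbdbdcbed')
  8 → (4, 'cebbbdbdcbed')
  9 → (15, 'd')
  10 → (9, 'dbdcbed')
  11 → (11, 'dcbed')
  12 → (2, 'dccebbbdbdcbed')
  13 → (5, 'ebbbdbdcbed')
  14 → (14, 'ed')
  15 → (1, 'edccebbbdbdcbed')

SA = [0, 6, 7, 8, 10, 13, 12, 3, 4, 15, 9, 11, 2, 5, 14, 1]
rank  pair      lcp
   1  s[0:],s[6:]  0  ''
   2  s[6:],s[7:]  2  'bb'
   3  s[7:],s[8:]  1  'b'
   4  s[8:],s[10:]  2  'bd'
   5  s[10:],s[13:]  1  'b'
   6  s[13:],s[12:]  0  ''
   7  s[12:],s[3:]  1  'c'
   8  s[3:],s[4:]  1  'c'
   9  s[4:],s[15:]  0  ''
  10  s[15:],s[9:]  1  'd'
  11  s[9:],s[11:]  1  'd'
  12  s[11:],s[2:]  2  'dc'
  13  s[2:],s[5:]  0  ''
  14  s[5:],s[14:]  1  'e'
  15  s[14:],s[1:]  2  'ed'

n(n+1)/2 = 16·17/2 = 136
Σ LCP = 0 + 0 + 2 + 1 + 2 + 1 + 0 + 1 + 1 + 0 + 1 + 1 + 2 + 0 + 1 + 2 = 15
distinct = 136 − 15 = 121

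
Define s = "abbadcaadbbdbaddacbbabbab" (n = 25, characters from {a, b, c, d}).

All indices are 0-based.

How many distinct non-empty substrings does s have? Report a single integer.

rank | idx | suffix
   0 |   6 | aadbbdbaddacbbabbab
   1 |  23 | ab
   2 |  20 | abbab
   3 |   0 | abbadcaadbbdbaddacbbabbab
   4 |  16 | acbbabbab
   5 |   7 | adbbdbaddacbbabbab
   6 |   3 | adcaadbbdbaddacbbabbab
   7 |  13 | addacbbabbab
   8 |  24 | b
   9 |  22 | bab
  10 |  19 | babbab
  11 |   2 | badcaadbbdbaddacbbabbab
  12 |  12 | baddacbbabbab
  13 |  21 | bbab
  14 |  18 | bbabbab
  15 |   1 | bbadcaadbbdbaddacbbabbab
  16 |   9 | bbdbaddacbbabbab
  17 |  10 | bdbaddacbbabbab
  18 |   5 | caadbbdbaddacbbabbab
  19 |  17 | cbbabbab
  20 |  15 | dacbbabbab
  21 |  11 | dbaddacbbabbab
  22 |   8 | dbbdbaddacbbabbab
  23 |   4 | dcaadbbdbaddacbbabbab
  24 |  14 | ddacbbabbab

SA = [6, 23, 20, 0, 16, 7, 3, 13, 24, 22, 19, 2, 12, 21, 18, 1, 9, 10, 5, 17, 15, 11, 8, 4, 14]
i: (SA[i-1],SA[i]) lcp shared
  1: (6,23) 1 'a'
  2: (23,20) 2 'ab'
  3: (20,0) 4 'abba'
  4: (0,16) 1 'a'
  5: (16,7) 1 'a'
  6: (7,3) 2 'ad'
  7: (3,13) 2 'ad'
  8: (13,24) 0 ''
  9: (24,22) 1 'b'
  10: (22,19) 3 'bab'
  11: (19,2) 2 'ba'
  12: (2,12) 3 'bad'
  13: (12,21) 1 'b'
  14: (21,18) 4 'bbab'
  15: (18,1) 3 'bba'
  16: (1,9) 2 'bb'
  17: (9,10) 1 'b'
  18: (10,5) 0 ''
  19: (5,17) 1 'c'
  20: (17,15) 0 ''
  21: (15,11) 1 'd'
  22: (11,8) 2 'db'
  23: (8,4) 1 'd'
  24: (4,14) 1 'd'

n(n+1)/2 = 25·26/2 = 325
Σ LCP = 0 + 1 + 2 + 4 + 1 + 1 + 2 + 2 + 0 + 1 + 3 + 2 + 3 + 1 + 4 + 3 + 2 + 1 + 0 + 1 + 0 + 1 + 2 + 1 + 1 = 39
distinct = 325 − 39 = 286

286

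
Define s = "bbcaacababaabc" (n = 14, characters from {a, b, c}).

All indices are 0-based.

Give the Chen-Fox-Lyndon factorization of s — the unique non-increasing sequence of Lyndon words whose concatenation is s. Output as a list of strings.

["bbc", "aacabab", "aabc"]

emit factor 1: 'bbc' (i=0, period=3)
emit factor 2: 'aacabab' (i=3, period=7)
emit factor 3: 'aabc' (i=10, period=4)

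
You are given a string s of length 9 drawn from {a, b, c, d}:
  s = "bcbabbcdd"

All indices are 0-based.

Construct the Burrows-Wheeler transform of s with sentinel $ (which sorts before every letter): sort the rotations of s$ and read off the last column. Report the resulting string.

rank  rotation    last
    0  $bcbabbcdd  d
    1  abbcdd$bcb  b
    2  babbcdd$bc  c
    3  bbcdd$bcba  a
    4  bcbabbcdd$  $
    5  bcdd$bcbab  b
    6  cbabbcdd$b  b
    7  cdd$bcbabb  b
    8  d$bcbabbcd  d
    9  dd$bcbabbc  c

dbca$bbbdc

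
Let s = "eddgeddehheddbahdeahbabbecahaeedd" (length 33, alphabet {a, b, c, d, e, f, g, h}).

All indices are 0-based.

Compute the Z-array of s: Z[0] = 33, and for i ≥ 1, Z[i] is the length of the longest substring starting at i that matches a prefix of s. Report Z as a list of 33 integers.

[33, 0, 0, 0, 3, 0, 0, 1, 0, 0, 3, 0, 0, 0, 0, 0, 0, 1, 0, 0, 0, 0, 0, 0, 1, 0, 0, 0, 0, 1, 3, 0, 0]

Z[0]=33
i=1: i≥r, start 0; Z[1]=0
i=2: i≥r, start 0; Z[2]=0
i=3: i≥r, start 0; Z[3]=0
i=4: i≥r, start 0; Z[4]=3 scan→box=[4,7)
i=5: min(r-i=2, Z[1]=0)=0; Z[5]=0
i=6: min(r-i=1, Z[2]=0)=0; Z[6]=0
i=7: i≥r, start 0; Z[7]=1 scan→box=[7,8)
i=8: i≥r, start 0; Z[8]=0
i=9: i≥r, start 0; Z[9]=0
i=10: i≥r, start 0; Z[10]=3 scan→box=[10,13)
i=11: min(r-i=2, Z[1]=0)=0; Z[11]=0
i=12: min(r-i=1, Z[2]=0)=0; Z[12]=0
i=13: i≥r, start 0; Z[13]=0
i=14: i≥r, start 0; Z[14]=0
i=15: i≥r, start 0; Z[15]=0
i=16: i≥r, start 0; Z[16]=0
i=17: i≥r, start 0; Z[17]=1 scan→box=[17,18)
i=18: i≥r, start 0; Z[18]=0
i=19: i≥r, start 0; Z[19]=0
i=20: i≥r, start 0; Z[20]=0
i=21: i≥r, start 0; Z[21]=0
i=22: i≥r, start 0; Z[22]=0
i=23: i≥r, start 0; Z[23]=0
i=24: i≥r, start 0; Z[24]=1 scan→box=[24,25)
i=25: i≥r, start 0; Z[25]=0
i=26: i≥r, start 0; Z[26]=0
i=27: i≥r, start 0; Z[27]=0
i=28: i≥r, start 0; Z[28]=0
i=29: i≥r, start 0; Z[29]=1 scan→box=[29,30)
i=30: i≥r, start 0; Z[30]=3 scan→box=[30,33)
i=31: min(r-i=2, Z[1]=0)=0; Z[31]=0
i=32: min(r-i=1, Z[2]=0)=0; Z[32]=0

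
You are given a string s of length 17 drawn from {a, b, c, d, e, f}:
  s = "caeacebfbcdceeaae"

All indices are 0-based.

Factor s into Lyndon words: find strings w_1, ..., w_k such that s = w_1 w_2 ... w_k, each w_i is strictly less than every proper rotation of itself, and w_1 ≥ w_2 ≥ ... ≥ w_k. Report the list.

emit factor 1: 'c' (i=0, period=1)
emit factor 2: 'ae' (i=1, period=2)
emit factor 3: 'acebfbcdcee' (i=3, period=11)
emit factor 4: 'aae' (i=14, period=3)

["c", "ae", "acebfbcdcee", "aae"]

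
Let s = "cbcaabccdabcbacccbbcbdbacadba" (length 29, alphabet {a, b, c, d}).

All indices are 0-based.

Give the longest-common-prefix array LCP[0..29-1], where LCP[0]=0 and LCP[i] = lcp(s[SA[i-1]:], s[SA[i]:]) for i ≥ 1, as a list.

[0, 1, 1, 3, 1, 2, 1, 0, 2, 3, 1, 1, 2, 3, 2, 1, 0, 2, 1, 2, 2, 2, 1, 2, 2, 1, 0, 1, 3]

rank | idx | suffix
   0 |  28 | a
   1 |   3 | aabccdabcbacccbbcbdbacadba
   2 |   9 | abcbacccbbcbdbacadba
   3 |   4 | abccdabcbacccbbcbdbacadba
   4 |  23 | acadba
   5 |  13 | acccbbcbdbacadba
   6 |  25 | adba
   7 |  27 | ba
   8 |  22 | bacadba
   9 |  12 | bacccbbcbdbacadba
  10 |  17 | bbcbdbacadba
  11 |   1 | bcaabccdabcbacccbbcbdbacadba
  12 |  10 | bcbacccbbcbdbacadba
  13 |  18 | bcbdbacadba
  14 |   5 | bccdabcbacccbbcbdbacadba
  15 |  20 | bdbacadba
  16 |   2 | caabccdabcbacccbbcbdbacadba
  17 |  24 | cadba
  18 |  11 | cbacccbbcbdbacadba
  19 |  16 | cbbcbdbacadba
  20 |   0 | cbcaabccdabcbacccbbcbdbacadba
  21 |  19 | cbdbacadba
  22 |  15 | ccbbcbdbacadba
  23 |  14 | cccbbcbdbacadba
  24 |   6 | ccdabcbacccbbcbdbacadba
  25 |   7 | cdabcbacccbbcbdbacadba
  26 |   8 | dabcbacccbbcbdbacadba
  27 |  26 | dba
  28 |  21 | dbacadba

SA = [28, 3, 9, 4, 23, 13, 25, 27, 22, 12, 17, 1, 10, 18, 5, 20, 2, 24, 11, 16, 0, 19, 15, 14, 6, 7, 8, 26, 21]
[i] adj suffixes → lcp
  [1] 28/3 → 1 ('a')
  [2] 3/9 → 1 ('a')
  [3] 9/4 → 3 ('abc')
  [4] 4/23 → 1 ('a')
  [5] 23/13 → 2 ('ac')
  [6] 13/25 → 1 ('a')
  [7] 25/27 → 0 ('')
  [8] 27/22 → 2 ('ba')
  [9] 22/12 → 3 ('bac')
  [10] 12/17 → 1 ('b')
  [11] 17/1 → 1 ('b')
  [12] 1/10 → 2 ('bc')
  [13] 10/18 → 3 ('bcb')
  [14] 18/5 → 2 ('bc')
  [15] 5/20 → 1 ('b')
  [16] 20/2 → 0 ('')
  [17] 2/24 → 2 ('ca')
  [18] 24/11 → 1 ('c')
  [19] 11/16 → 2 ('cb')
  [20] 16/0 → 2 ('cb')
  [21] 0/19 → 2 ('cb')
  [22] 19/15 → 1 ('c')
  [23] 15/14 → 2 ('cc')
  [24] 14/6 → 2 ('cc')
  [25] 6/7 → 1 ('c')
  [26] 7/8 → 0 ('')
  [27] 8/26 → 1 ('d')
  [28] 26/21 → 3 ('dba')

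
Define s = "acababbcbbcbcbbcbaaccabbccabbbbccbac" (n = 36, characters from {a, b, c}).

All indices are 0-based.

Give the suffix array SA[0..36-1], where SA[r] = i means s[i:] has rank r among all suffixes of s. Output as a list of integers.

rank→(start, suffix):
  0 → (17, 'aaccabbccabbbbccbac')
  1 → (2, 'ababbcbbcbcbbcbaaccabbccabbbbccbac')
  2 → (26, 'abbbbccbac')
  3 → (4, 'abbcbbcbcbbcbaaccabbccabbbbccbac')
  4 → (21, 'abbccabbbbccbac')
  5 → (34, 'ac')
  6 → (0, 'acababbcbbcbcbbcbaaccabbccabbbbccbac')
  7 → (18, 'accabbccabbbbccbac')
  8 → (16, 'baaccabbccabbbbccbac')
  9 → (3, 'babbcbbcbcbbcbaaccabbccabbbbccbac')
  10 → (33, 'bac')
  11 → (27, 'bbbbccbac')
  12 → (28, 'bbbccbac')
  13 → (13, 'bbcbaaccabbccabbbbccbac')
  14 → (5, 'bbcbbcbcbbcbaaccabbccabbbbccbac')
  15 → (8, 'bbcbcbbcbaaccabbccabbbbccbac')
  16 → (22, 'bbccabbbbccbac')
  17 → (29, 'bbccbac')
  18 → (14, 'bcbaaccabbccabbbbccbac')
  19 → (11, 'bcbbcbaaccabbccabbbbccbac')
  20 → (6, 'bcbbcbcbbcbaaccabbccabbbbccbac')
  21 → (9, 'bcbcbbcbaaccabbccabbbbccbac')
  22 → (23, 'bccabbbbccbac')
  23 → (30, 'bccbac')
  24 → (35, 'c')
  25 → (1, 'cababbcbbcbcbbcbaaccabbccabbbbccbac')
  26 → (25, 'cabbbbccbac')
  27 → (20, 'cabbccabbbbccbac')
  28 → (15, 'cbaaccabbccabbbbccbac')
  29 → (32, 'cbac')
  30 → (12, 'cbbcbaaccabbccabbbbccbac')
  31 → (7, 'cbbcbcbbcbaaccabbccabbbbccbac')
  32 → (10, 'cbcbbcbaaccabbccabbbbccbac')
  33 → (24, 'ccabbbbccbac')
  34 → (19, 'ccabbccabbbbccbac')
  35 → (31, 'ccbac')

[17, 2, 26, 4, 21, 34, 0, 18, 16, 3, 33, 27, 28, 13, 5, 8, 22, 29, 14, 11, 6, 9, 23, 30, 35, 1, 25, 20, 15, 32, 12, 7, 10, 24, 19, 31]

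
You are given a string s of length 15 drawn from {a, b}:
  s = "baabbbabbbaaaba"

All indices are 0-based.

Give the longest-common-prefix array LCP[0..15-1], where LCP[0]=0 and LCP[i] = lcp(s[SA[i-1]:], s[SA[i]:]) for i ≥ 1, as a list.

[0, 1, 2, 3, 1, 2, 5, 0, 2, 3, 2, 1, 3, 2, 4]

rank→(start, suffix):
  0 → (14, 'a')
  1 → (10, 'aaaba')
  2 → (11, 'aaba')
  3 → (1, 'aabbbabbbaaaba')
  4 → (12, 'aba')
  5 → (6, 'abbbaaaba')
  6 → (2, 'abbbabbbaaaba')
  7 → (13, 'ba')
  8 → (9, 'baaaba')
  9 → (0, 'baabbbabbbaaaba')
  10 → (5, 'babbbaaaba')
  11 → (8, 'bbaaaba')
  12 → (4, 'bbabbbaaaba')
  13 → (7, 'bbbaaaba')
  14 → (3, 'bbbabbbaaaba')

SA = [14, 10, 11, 1, 12, 6, 2, 13, 9, 0, 5, 8, 4, 7, 3]
rank  pair      lcp
   1  s[14:],s[10:]  1  'a'
   2  s[10:],s[11:]  2  'aa'
   3  s[11:],s[1:]  3  'aab'
   4  s[1:],s[12:]  1  'a'
   5  s[12:],s[6:]  2  'ab'
   6  s[6:],s[2:]  5  'abbba'
   7  s[2:],s[13:]  0  ''
   8  s[13:],s[9:]  2  'ba'
   9  s[9:],s[0:]  3  'baa'
  10  s[0:],s[5:]  2  'ba'
  11  s[5:],s[8:]  1  'b'
  12  s[8:],s[4:]  3  'bba'
  13  s[4:],s[7:]  2  'bb'
  14  s[7:],s[3:]  4  'bbba'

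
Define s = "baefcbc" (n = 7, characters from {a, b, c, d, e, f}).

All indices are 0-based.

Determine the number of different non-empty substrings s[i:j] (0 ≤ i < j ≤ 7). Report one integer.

26

rank | idx | suffix
   0 |   1 | aefcbc
   1 |   0 | baefcbc
   2 |   5 | bc
   3 |   6 | c
   4 |   4 | cbc
   5 |   2 | efcbc
   6 |   3 | fcbc

SA = [1, 0, 5, 6, 4, 2, 3]
i: (SA[i-1],SA[i]) lcp shared
  1: (1,0) 0 ''
  2: (0,5) 1 'b'
  3: (5,6) 0 ''
  4: (6,4) 1 'c'
  5: (4,2) 0 ''
  6: (2,3) 0 ''

n(n+1)/2 = 7·8/2 = 28
Σ LCP = 0 + 0 + 1 + 0 + 1 + 0 + 0 = 2
distinct = 28 − 2 = 26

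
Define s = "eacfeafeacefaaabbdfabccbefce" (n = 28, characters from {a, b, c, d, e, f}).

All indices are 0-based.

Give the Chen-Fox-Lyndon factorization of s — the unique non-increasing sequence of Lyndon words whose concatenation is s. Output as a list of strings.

["e", "acfeafe", "acef", "aaabbdfabccbefce"]

emit factor 1: 'e' (i=0, period=1)
emit factor 2: 'acfeafe' (i=1, period=7)
emit factor 3: 'acef' (i=8, period=4)
emit factor 4: 'aaabbdfabccbefce' (i=12, period=16)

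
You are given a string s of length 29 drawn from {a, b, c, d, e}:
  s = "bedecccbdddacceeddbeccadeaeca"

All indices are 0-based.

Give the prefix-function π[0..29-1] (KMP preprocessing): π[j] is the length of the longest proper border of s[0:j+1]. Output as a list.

[0, 0, 0, 0, 0, 0, 0, 1, 0, 0, 0, 0, 0, 0, 0, 0, 0, 0, 1, 2, 0, 0, 0, 0, 0, 0, 0, 0, 0]

π[0] = 0
j=1 s[j]='e': π[1]=0 (border '')
j=2 s[j]='d': π[2]=0 (border '')
j=3 s[j]='e': π[3]=0 (border '')
j=4 s[j]='c': π[4]=0 (border '')
j=5 s[j]='c': π[5]=0 (border '')
j=6 s[j]='c': π[6]=0 (border '')
j=7 s[j]='b': π[7]=1 (border 'b')
j=8 s[j]='d': k: 1→0; π[8]=0 (border '')
j=9 s[j]='d': π[9]=0 (border '')
j=10 s[j]='d': π[10]=0 (border '')
j=11 s[j]='a': π[11]=0 (border '')
j=12 s[j]='c': π[12]=0 (border '')
j=13 s[j]='c': π[13]=0 (border '')
j=14 s[j]='e': π[14]=0 (border '')
j=15 s[j]='e': π[15]=0 (border '')
j=16 s[j]='d': π[16]=0 (border '')
j=17 s[j]='d': π[17]=0 (border '')
j=18 s[j]='b': π[18]=1 (border 'b')
j=19 s[j]='e': π[19]=2 (border 'be')
j=20 s[j]='c': k: 2→0; π[20]=0 (border '')
j=21 s[j]='c': π[21]=0 (border '')
j=22 s[j]='a': π[22]=0 (border '')
j=23 s[j]='d': π[23]=0 (border '')
j=24 s[j]='e': π[24]=0 (border '')
j=25 s[j]='a': π[25]=0 (border '')
j=26 s[j]='e': π[26]=0 (border '')
j=27 s[j]='c': π[27]=0 (border '')
j=28 s[j]='a': π[28]=0 (border '')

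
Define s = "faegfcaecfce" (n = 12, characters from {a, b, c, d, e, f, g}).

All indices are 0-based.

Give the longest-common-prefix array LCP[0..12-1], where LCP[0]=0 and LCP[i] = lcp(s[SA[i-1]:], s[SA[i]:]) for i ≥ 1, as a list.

sorted suffixes:
  #0 SA[0]=6  'aecfce'
  #1 SA[1]=1  'aegfcaecfce'
  #2 SA[2]=5  'caecfce'
  #3 SA[3]=10  'ce'
  #4 SA[4]=8  'cfce'
  #5 SA[5]=11  'e'
  #6 SA[6]=7  'ecfce'
  #7 SA[7]=2  'egfcaecfce'
  #8 SA[8]=0  'faegfcaecfce'
  #9 SA[9]=4  'fcaecfce'
  #10 SA[10]=9  'fce'
  #11 SA[11]=3  'gfcaecfce'

SA = [6, 1, 5, 10, 8, 11, 7, 2, 0, 4, 9, 3]
[i] adj suffixes → lcp
  [1] 6/1 → 2 ('ae')
  [2] 1/5 → 0 ('')
  [3] 5/10 → 1 ('c')
  [4] 10/8 → 1 ('c')
  [5] 8/11 → 0 ('')
  [6] 11/7 → 1 ('e')
  [7] 7/2 → 1 ('e')
  [8] 2/0 → 0 ('')
  [9] 0/4 → 1 ('f')
  [10] 4/9 → 2 ('fc')
  [11] 9/3 → 0 ('')

[0, 2, 0, 1, 1, 0, 1, 1, 0, 1, 2, 0]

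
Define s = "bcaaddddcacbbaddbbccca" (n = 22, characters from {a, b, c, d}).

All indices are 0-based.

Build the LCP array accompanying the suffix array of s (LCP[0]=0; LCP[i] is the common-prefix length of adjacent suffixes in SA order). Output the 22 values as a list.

rank | idx | suffix
   0 |  21 | a
   1 |   2 | aaddddcacbbaddbbccca
   2 |   9 | acbbaddbbccca
   3 |  13 | addbbccca
   4 |   3 | addddcacbbaddbbccca
   5 |  12 | baddbbccca
   6 |  11 | bbaddbbccca
   7 |  16 | bbccca
   8 |   0 | bcaaddddcacbbaddbbccca
   9 |  17 | bccca
  10 |  20 | ca
  11 |   1 | caaddddcacbbaddbbccca
  12 |   8 | cacbbaddbbccca
  13 |  10 | cbbaddbbccca
  14 |  19 | cca
  15 |  18 | ccca
  16 |  15 | dbbccca
  17 |   7 | dcacbbaddbbccca
  18 |  14 | ddbbccca
  19 |   6 | ddcacbbaddbbccca
  20 |   5 | dddcacbbaddbbccca
  21 |   4 | ddddcacbbaddbbccca

SA = [21, 2, 9, 13, 3, 12, 11, 16, 0, 17, 20, 1, 8, 10, 19, 18, 15, 7, 14, 6, 5, 4]
i: (SA[i-1],SA[i]) lcp shared
  1: (21,2) 1 'a'
  2: (2,9) 1 'a'
  3: (9,13) 1 'a'
  4: (13,3) 3 'add'
  5: (3,12) 0 ''
  6: (12,11) 1 'b'
  7: (11,16) 2 'bb'
  8: (16,0) 1 'b'
  9: (0,17) 2 'bc'
  10: (17,20) 0 ''
  11: (20,1) 2 'ca'
  12: (1,8) 2 'ca'
  13: (8,10) 1 'c'
  14: (10,19) 1 'c'
  15: (19,18) 2 'cc'
  16: (18,15) 0 ''
  17: (15,7) 1 'd'
  18: (7,14) 1 'd'
  19: (14,6) 2 'dd'
  20: (6,5) 2 'dd'
  21: (5,4) 3 'ddd'

[0, 1, 1, 1, 3, 0, 1, 2, 1, 2, 0, 2, 2, 1, 1, 2, 0, 1, 1, 2, 2, 3]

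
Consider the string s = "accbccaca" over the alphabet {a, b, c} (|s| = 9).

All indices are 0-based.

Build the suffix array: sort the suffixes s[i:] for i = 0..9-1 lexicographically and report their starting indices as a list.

rank | idx | suffix
   0 |   8 | a
   1 |   6 | aca
   2 |   0 | accbccaca
   3 |   3 | bccaca
   4 |   7 | ca
   5 |   5 | caca
   6 |   2 | cbccaca
   7 |   4 | ccaca
   8 |   1 | ccbccaca

[8, 6, 0, 3, 7, 5, 2, 4, 1]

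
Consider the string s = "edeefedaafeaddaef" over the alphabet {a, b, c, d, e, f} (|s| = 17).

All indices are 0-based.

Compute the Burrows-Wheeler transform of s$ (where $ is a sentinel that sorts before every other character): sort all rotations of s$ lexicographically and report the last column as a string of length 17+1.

rank  rotation            last
    0  $edeefedaafeaddaef  f
    1  aafeaddaef$edeefed  d
    2  addaef$edeefedaafe  e
    3  aef$edeefedaafeadd  d
    4  afeaddaef$edeefeda  a
    5  daafeaddaef$edeefe  e
    6  daef$edeefedaafead  d
    7  ddaef$edeefedaafea  a
    8  deefedaafeaddaef$e  e
    9  eaddaef$edeefedaaf  f
   10  edaafeaddaef$edeef  f
   11  edeefedaafeaddaef$  $
   12  eefedaafeaddaef$ed  d
   13  ef$edeefedaafeadda  a
   14  efedaafeaddaef$ede  e
   15  f$edeefedaafeaddae  e
   16  feaddaef$edeefedaa  a
   17  fedaafeaddaef$edee  e

fdedaedaeff$daeeae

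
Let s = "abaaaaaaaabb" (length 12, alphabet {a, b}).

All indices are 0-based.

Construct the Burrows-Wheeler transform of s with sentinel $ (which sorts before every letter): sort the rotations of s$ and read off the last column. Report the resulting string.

rank  rotation       last
    0  $abaaaaaaaabb  b
    1  aaaaaaaabb$ab  b
    2  aaaaaaabb$aba  a
    3  aaaaaabb$abaa  a
    4  aaaaabb$abaaa  a
    5  aaaabb$abaaaa  a
    6  aaabb$abaaaaa  a
    7  aabb$abaaaaaa  a
    8  abaaaaaaaabb$  $
    9  abb$abaaaaaaa  a
   10  b$abaaaaaaaab  b
   11  baaaaaaaabb$a  a
   12  bb$abaaaaaaaa  a

bbaaaaaa$abaa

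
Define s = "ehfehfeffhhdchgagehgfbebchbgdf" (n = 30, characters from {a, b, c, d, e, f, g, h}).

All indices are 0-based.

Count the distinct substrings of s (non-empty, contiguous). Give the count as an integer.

rank | idx | suffix
   0 |  15 | agehgfbebchbgdf
   1 |  23 | bchbgdf
   2 |  21 | bebchbgdf
   3 |  26 | bgdf
   4 |  24 | chbgdf
   5 |  12 | chgagehgfbebchbgdf
   6 |  11 | dchgagehgfbebchbgdf
   7 |  28 | df
   8 |  22 | ebchbgdf
   9 |   6 | effhhdchgagehgfbebchbgdf
  10 |   3 | ehfeffhhdchgagehgfbebchbgdf
  11 |   0 | ehfehfeffhhdchgagehgfbebchbgdf
  12 |  17 | ehgfbebchbgdf
  13 |  29 | f
  14 |  20 | fbebchbgdf
  15 |   5 | feffhhdchgagehgfbebchbgdf
  16 |   2 | fehfeffhhdchgagehgfbebchbgdf
  17 |   7 | ffhhdchgagehgfbebchbgdf
  18 |   8 | fhhdchgagehgfbebchbgdf
  19 |  14 | gagehgfbebchbgdf
  20 |  27 | gdf
  21 |  16 | gehgfbebchbgdf
  22 |  19 | gfbebchbgdf
  23 |  25 | hbgdf
  24 |  10 | hdchgagehgfbebchbgdf
  25 |   4 | hfeffhhdchgagehgfbebchbgdf
  26 |   1 | hfehfeffhhdchgagehgfbebchbgdf
  27 |  13 | hgagehgfbebchbgdf
  28 |  18 | hgfbebchbgdf
  29 |   9 | hhdchgagehgfbebchbgdf

SA = [15, 23, 21, 26, 24, 12, 11, 28, 22, 6, 3, 0, 17, 29, 20, 5, 2, 7, 8, 14, 27, 16, 19, 25, 10, 4, 1, 13, 18, 9]
rank  pair      lcp
   1  s[15:],s[23:]  0  ''
   2  s[23:],s[21:]  1  'b'
   3  s[21:],s[26:]  1  'b'
   4  s[26:],s[24:]  0  ''
   5  s[24:],s[12:]  2  'ch'
   6  s[12:],s[11:]  0  ''
   7  s[11:],s[28:]  1  'd'
   8  s[28:],s[22:]  0  ''
   9  s[22:],s[6:]  1  'e'
  10  s[6:],s[3:]  1  'e'
  11  s[3:],s[0:]  4  'ehfe'
  12  s[0:],s[17:]  2  'eh'
  13  s[17:],s[29:]  0  ''
  14  s[29:],s[20:]  1  'f'
  15  s[20:],s[5:]  1  'f'
  16  s[5:],s[2:]  2  'fe'
  17  s[2:],s[7:]  1  'f'
  18  s[7:],s[8:]  1  'f'
  19  s[8:],s[14:]  0  ''
  20  s[14:],s[27:]  1  'g'
  21  s[27:],s[16:]  1  'g'
  22  s[16:],s[19:]  1  'g'
  23  s[19:],s[25:]  0  ''
  24  s[25:],s[10:]  1  'h'
  25  s[10:],s[4:]  1  'h'
  26  s[4:],s[1:]  3  'hfe'
  27  s[1:],s[13:]  1  'h'
  28  s[13:],s[18:]  2  'hg'
  29  s[18:],s[9:]  1  'h'

n(n+1)/2 = 30·31/2 = 465
Σ LCP = 0 + 0 + 1 + 1 + 0 + 2 + 0 + 1 + 0 + 1 + 1 + 4 + 2 + 0 + 1 + 1 + 2 + 1 + 1 + 0 + 1 + 1 + 1 + 0 + 1 + 1 + 3 + 1 + 2 + 1 = 31
distinct = 465 − 31 = 434

434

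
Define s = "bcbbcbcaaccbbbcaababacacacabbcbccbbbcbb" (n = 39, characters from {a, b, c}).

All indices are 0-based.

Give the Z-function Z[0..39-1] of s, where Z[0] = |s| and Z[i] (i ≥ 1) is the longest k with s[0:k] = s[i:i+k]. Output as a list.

Z[0]=39
i=1: i≥r, start 0; Z[1]=0
i=2: i≥r, start 0; Z[2]=1 grow→box=[2,3)
i=3: i≥r, start 0; Z[3]=3 grow→box=[3,6)
i=4: min(r-i=2, Z[1]=0)=0; Z[4]=0
i=5: min(r-i=1, Z[2]=1)=1; Z[5]=2 grow→box=[5,7)
i=6: min(r-i=1, Z[1]=0)=0; Z[6]=0
i=7: i≥r, start 0; Z[7]=0
i=8: i≥r, start 0; Z[8]=0
i=9: i≥r, start 0; Z[9]=0
i=10: i≥r, start 0; Z[10]=0
i=11: i≥r, start 0; Z[11]=1 grow→box=[11,12)
i=12: i≥r, start 0; Z[12]=1 grow→box=[12,13)
i=13: i≥r, start 0; Z[13]=2 grow→box=[13,15)
i=14: min(r-i=1, Z[1]=0)=0; Z[14]=0
i=15: i≥r, start 0; Z[15]=0
i=16: i≥r, start 0; Z[16]=0
i=17: i≥r, start 0; Z[17]=1 grow→box=[17,18)
i=18: i≥r, start 0; Z[18]=0
i=19: i≥r, start 0; Z[19]=1 grow→box=[19,20)
i=20: i≥r, start 0; Z[20]=0
i=21: i≥r, start 0; Z[21]=0
i=22: i≥r, start 0; Z[22]=0
i=23: i≥r, start 0; Z[23]=0
i=24: i≥r, start 0; Z[24]=0
i=25: i≥r, start 0; Z[25]=0
i=26: i≥r, start 0; Z[26]=0
i=27: i≥r, start 0; Z[27]=1 grow→box=[27,28)
i=28: i≥r, start 0; Z[28]=3 grow→box=[28,31)
i=29: min(r-i=2, Z[1]=0)=0; Z[29]=0
i=30: min(r-i=1, Z[2]=1)=1; Z[30]=2 grow→box=[30,32)
i=31: min(r-i=1, Z[1]=0)=0; Z[31]=0
i=32: i≥r, start 0; Z[32]=0
i=33: i≥r, start 0; Z[33]=1 grow→box=[33,34)
i=34: i≥r, start 0; Z[34]=1 grow→box=[34,35)
i=35: i≥r, start 0; Z[35]=4 grow→box=[35,39)
i=36: min(r-i=3, Z[1]=0)=0; Z[36]=0
i=37: min(r-i=2, Z[2]=1)=1; Z[37]=1
i=38: min(r-i=1, Z[3]=3)=1; Z[38]=1

[39, 0, 1, 3, 0, 2, 0, 0, 0, 0, 0, 1, 1, 2, 0, 0, 0, 1, 0, 1, 0, 0, 0, 0, 0, 0, 0, 1, 3, 0, 2, 0, 0, 1, 1, 4, 0, 1, 1]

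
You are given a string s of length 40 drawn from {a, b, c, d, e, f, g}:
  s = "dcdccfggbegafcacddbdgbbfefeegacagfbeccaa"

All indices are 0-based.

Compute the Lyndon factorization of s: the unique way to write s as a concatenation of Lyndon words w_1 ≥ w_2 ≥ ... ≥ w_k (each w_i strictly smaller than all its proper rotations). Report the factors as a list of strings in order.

emit factor 1: 'd' (i=0, period=1)
emit factor 2: 'cd' (i=1, period=2)
emit factor 3: 'ccfgg' (i=3, period=5)
emit factor 4: 'beg' (i=8, period=3)
emit factor 5: 'afc' (i=11, period=3)
emit factor 6: 'acddbdgbbfefeeg' (i=14, period=15)
emit factor 7: 'acagfbecc' (i=29, period=9)
emit factor 8: 'a' (i=38, period=1)
emit factor 9: 'a' (i=39, period=1)

["d", "cd", "ccfgg", "beg", "afc", "acddbdgbbfefeeg", "acagfbecc", "a", "a"]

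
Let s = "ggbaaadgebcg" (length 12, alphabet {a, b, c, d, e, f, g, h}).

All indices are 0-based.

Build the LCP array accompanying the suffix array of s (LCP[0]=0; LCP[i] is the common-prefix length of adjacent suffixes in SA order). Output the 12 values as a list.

rank→(start, suffix):
  0 → (3, 'aaadgebcg')
  1 → (4, 'aadgebcg')
  2 → (5, 'adgebcg')
  3 → (2, 'baaadgebcg')
  4 → (9, 'bcg')
  5 → (10, 'cg')
  6 → (6, 'dgebcg')
  7 → (8, 'ebcg')
  8 → (11, 'g')
  9 → (1, 'gbaaadgebcg')
  10 → (7, 'gebcg')
  11 → (0, 'ggbaaadgebcg')

SA = [3, 4, 5, 2, 9, 10, 6, 8, 11, 1, 7, 0]
i: (SA[i-1],SA[i]) lcp shared
  1: (3,4) 2 'aa'
  2: (4,5) 1 'a'
  3: (5,2) 0 ''
  4: (2,9) 1 'b'
  5: (9,10) 0 ''
  6: (10,6) 0 ''
  7: (6,8) 0 ''
  8: (8,11) 0 ''
  9: (11,1) 1 'g'
  10: (1,7) 1 'g'
  11: (7,0) 1 'g'

[0, 2, 1, 0, 1, 0, 0, 0, 0, 1, 1, 1]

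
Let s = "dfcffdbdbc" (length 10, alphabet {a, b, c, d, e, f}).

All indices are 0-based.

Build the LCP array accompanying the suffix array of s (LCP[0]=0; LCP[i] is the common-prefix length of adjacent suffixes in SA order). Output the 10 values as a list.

[0, 1, 0, 1, 0, 2, 1, 0, 1, 1]

sorted suffixes:
  #0 SA[0]=8  'bc'
  #1 SA[1]=6  'bdbc'
  #2 SA[2]=9  'c'
  #3 SA[3]=2  'cffdbdbc'
  #4 SA[4]=7  'dbc'
  #5 SA[5]=5  'dbdbc'
  #6 SA[6]=0  'dfcffdbdbc'
  #7 SA[7]=1  'fcffdbdbc'
  #8 SA[8]=4  'fdbdbc'
  #9 SA[9]=3  'ffdbdbc'

SA = [8, 6, 9, 2, 7, 5, 0, 1, 4, 3]
rank  pair      lcp
   1  s[8:],s[6:]  1  'b'
   2  s[6:],s[9:]  0  ''
   3  s[9:],s[2:]  1  'c'
   4  s[2:],s[7:]  0  ''
   5  s[7:],s[5:]  2  'db'
   6  s[5:],s[0:]  1  'd'
   7  s[0:],s[1:]  0  ''
   8  s[1:],s[4:]  1  'f'
   9  s[4:],s[3:]  1  'f'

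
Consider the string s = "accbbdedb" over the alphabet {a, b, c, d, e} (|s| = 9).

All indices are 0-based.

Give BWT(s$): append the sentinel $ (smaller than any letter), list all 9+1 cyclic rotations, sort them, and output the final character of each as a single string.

b$dcbcaebd

rank  rotation    last
    0  $accbbdedb  b
    1  accbbdedb$  $
    2  b$accbbded  d
    3  bbdedb$acc  c
    4  bdedb$accb  b
    5  cbbdedb$ac  c
    6  ccbbdedb$a  a
    7  db$accbbde  e
    8  dedb$accbb  b
    9  edb$accbbd  d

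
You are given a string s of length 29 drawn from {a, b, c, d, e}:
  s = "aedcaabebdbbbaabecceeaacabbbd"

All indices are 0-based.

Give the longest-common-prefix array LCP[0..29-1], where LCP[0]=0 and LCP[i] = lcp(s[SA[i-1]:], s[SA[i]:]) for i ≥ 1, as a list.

[0, 4, 2, 1, 2, 3, 1, 1, 0, 1, 2, 3, 2, 1, 2, 1, 2, 0, 2, 1, 1, 0, 1, 1, 0, 1, 1, 1, 1]

rank→(start, suffix):
  0 → (4, 'aabebdbbbaabecceeaacabbbd')
  1 → (13, 'aabecceeaacabbbd')
  2 → (21, 'aacabbbd')
  3 → (24, 'abbbd')
  4 → (5, 'abebdbbbaabecceeaacabbbd')
  5 → (14, 'abecceeaacabbbd')
  6 → (22, 'acabbbd')
  7 → (0, 'aedcaabebdbbbaabecceeaacabbbd')
  8 → (12, 'baabecceeaacabbbd')
  9 → (11, 'bbaabecceeaacabbbd')
  10 → (10, 'bbbaabecceeaacabbbd')
  11 → (25, 'bbbd')
  12 → (26, 'bbd')
  13 → (27, 'bd')
  14 → (8, 'bdbbbaabecceeaacabbbd')
  15 → (6, 'bebdbbbaabecceeaacabbbd')
  16 → (15, 'becceeaacabbbd')
  17 → (3, 'caabebdbbbaabecceeaacabbbd')
  18 → (23, 'cabbbd')
  19 → (17, 'cceeaacabbbd')
  20 → (18, 'ceeaacabbbd')
  21 → (28, 'd')
  22 → (9, 'dbbbaabecceeaacabbbd')
  23 → (2, 'dcaabebdbbbaabecceeaacabbbd')
  24 → (20, 'eaacabbbd')
  25 → (7, 'ebdbbbaabecceeaacabbbd')
  26 → (16, 'ecceeaacabbbd')
  27 → (1, 'edcaabebdbbbaabecceeaacabbbd')
  28 → (19, 'eeaacabbbd')

SA = [4, 13, 21, 24, 5, 14, 22, 0, 12, 11, 10, 25, 26, 27, 8, 6, 15, 3, 23, 17, 18, 28, 9, 2, 20, 7, 16, 1, 19]
rank  pair      lcp
   1  s[4:],s[13:]  4  'aabe'
   2  s[13:],s[21:]  2  'aa'
   3  s[21:],s[24:]  1  'a'
   4  s[24:],s[5:]  2  'ab'
   5  s[5:],s[14:]  3  'abe'
   6  s[14:],s[22:]  1  'a'
   7  s[22:],s[0:]  1  'a'
   8  s[0:],s[12:]  0  ''
   9  s[12:],s[11:]  1  'b'
  10  s[11:],s[10:]  2  'bb'
  11  s[10:],s[25:]  3  'bbb'
  12  s[25:],s[26:]  2  'bb'
  13  s[26:],s[27:]  1  'b'
  14  s[27:],s[8:]  2  'bd'
  15  s[8:],s[6:]  1  'b'
  16  s[6:],s[15:]  2  'be'
  17  s[15:],s[3:]  0  ''
  18  s[3:],s[23:]  2  'ca'
  19  s[23:],s[17:]  1  'c'
  20  s[17:],s[18:]  1  'c'
  21  s[18:],s[28:]  0  ''
  22  s[28:],s[9:]  1  'd'
  23  s[9:],s[2:]  1  'd'
  24  s[2:],s[20:]  0  ''
  25  s[20:],s[7:]  1  'e'
  26  s[7:],s[16:]  1  'e'
  27  s[16:],s[1:]  1  'e'
  28  s[1:],s[19:]  1  'e'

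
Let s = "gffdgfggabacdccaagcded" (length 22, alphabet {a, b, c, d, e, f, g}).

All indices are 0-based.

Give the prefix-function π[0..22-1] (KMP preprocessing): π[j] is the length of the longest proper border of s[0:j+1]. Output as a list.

π[0] = 0
j=1 s[j]='f': π[1]=0 (border '')
j=2 s[j]='f': π[2]=0 (border '')
j=3 s[j]='d': π[3]=0 (border '')
j=4 s[j]='g': π[4]=1 (border 'g')
j=5 s[j]='f': π[5]=2 (border 'gf')
j=6 s[j]='g': k: 2→0; π[6]=1 (border 'g')
j=7 s[j]='g': k: 1→0; π[7]=1 (border 'g')
j=8 s[j]='a': k: 1→0; π[8]=0 (border '')
j=9 s[j]='b': π[9]=0 (border '')
j=10 s[j]='a': π[10]=0 (border '')
j=11 s[j]='c': π[11]=0 (border '')
j=12 s[j]='d': π[12]=0 (border '')
j=13 s[j]='c': π[13]=0 (border '')
j=14 s[j]='c': π[14]=0 (border '')
j=15 s[j]='a': π[15]=0 (border '')
j=16 s[j]='a': π[16]=0 (border '')
j=17 s[j]='g': π[17]=1 (border 'g')
j=18 s[j]='c': k: 1→0; π[18]=0 (border '')
j=19 s[j]='d': π[19]=0 (border '')
j=20 s[j]='e': π[20]=0 (border '')
j=21 s[j]='d': π[21]=0 (border '')

[0, 0, 0, 0, 1, 2, 1, 1, 0, 0, 0, 0, 0, 0, 0, 0, 0, 1, 0, 0, 0, 0]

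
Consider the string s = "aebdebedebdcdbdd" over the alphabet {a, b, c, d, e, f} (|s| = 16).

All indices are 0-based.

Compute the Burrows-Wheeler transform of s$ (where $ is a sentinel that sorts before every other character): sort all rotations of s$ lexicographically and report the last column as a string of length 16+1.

d$edeeddcbbebdadb

rank  rotation           last
    0  $aebdebedebdcdbdd  d
    1  aebdebedebdcdbdd$  $
    2  bdcdbdd$aebdebede  e
    3  bdd$aebdebedebdcd  d
    4  bdebedebdcdbdd$ae  e
    5  bedebdcdbdd$aebde  e
    6  cdbdd$aebdebedebd  d
    7  d$aebdebedebdcdbd  d
    8  dbdd$aebdebedebdc  c
    9  dcdbdd$aebdebedeb  b
   10  dd$aebdebedebdcdb  b
   11  debdcdbdd$aebdebe  e
   12  debedebdcdbdd$aeb  b
   13  ebdcdbdd$aebdebed  d
   14  ebdebedebdcdbdd$a  a
   15  ebedebdcdbdd$aebd  d
   16  edebdcdbdd$aebdeb  b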